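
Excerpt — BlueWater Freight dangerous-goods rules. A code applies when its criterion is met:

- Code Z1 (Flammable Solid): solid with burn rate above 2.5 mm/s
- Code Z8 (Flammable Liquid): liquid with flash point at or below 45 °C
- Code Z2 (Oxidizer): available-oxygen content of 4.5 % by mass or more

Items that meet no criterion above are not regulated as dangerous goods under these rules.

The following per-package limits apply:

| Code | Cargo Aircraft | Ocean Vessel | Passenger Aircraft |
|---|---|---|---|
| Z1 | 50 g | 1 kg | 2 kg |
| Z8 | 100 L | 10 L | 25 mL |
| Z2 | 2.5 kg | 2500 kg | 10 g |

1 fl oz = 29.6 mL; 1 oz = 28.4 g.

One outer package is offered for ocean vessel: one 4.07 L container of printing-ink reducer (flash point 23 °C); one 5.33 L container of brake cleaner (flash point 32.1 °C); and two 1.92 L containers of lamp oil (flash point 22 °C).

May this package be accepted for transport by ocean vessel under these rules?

No

Printing-ink reducer: flash point 23 °C ≤ 45 °C → Code Z8 (Flammable Liquid).
Brake cleaner: flash point 32.1 °C ≤ 45 °C → Code Z8 (Flammable Liquid).
With flash point 22 °C (≤ 45 °C), the lamp oil falls in Code Z8.
Total Code Z8: 4.07 L + 5.33 L + (two 1.92 L containers = 3.84 L) = 13.24 L.
That exceeds the Code Z8 ocean vessel limit of 10 L.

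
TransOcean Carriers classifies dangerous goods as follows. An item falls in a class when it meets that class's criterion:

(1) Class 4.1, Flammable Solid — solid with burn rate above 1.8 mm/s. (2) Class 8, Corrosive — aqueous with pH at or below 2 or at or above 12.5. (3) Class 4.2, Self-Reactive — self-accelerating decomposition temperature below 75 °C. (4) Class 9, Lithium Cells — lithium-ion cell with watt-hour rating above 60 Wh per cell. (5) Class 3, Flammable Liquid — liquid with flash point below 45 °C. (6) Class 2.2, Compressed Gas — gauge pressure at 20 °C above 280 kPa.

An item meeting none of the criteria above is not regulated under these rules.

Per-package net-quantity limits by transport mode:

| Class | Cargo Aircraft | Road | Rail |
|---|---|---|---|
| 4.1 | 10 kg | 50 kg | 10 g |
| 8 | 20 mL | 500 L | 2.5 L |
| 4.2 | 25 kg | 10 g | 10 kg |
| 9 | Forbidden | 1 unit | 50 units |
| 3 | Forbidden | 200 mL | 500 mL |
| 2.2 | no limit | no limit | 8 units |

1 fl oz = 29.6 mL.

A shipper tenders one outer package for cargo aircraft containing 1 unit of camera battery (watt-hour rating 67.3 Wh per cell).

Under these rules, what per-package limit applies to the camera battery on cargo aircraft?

Forbidden

Camera battery: watt-hour rating 67.3 Wh per cell > 60 Wh per cell → Class 9 (Lithium Cells).
The cargo aircraft limit for Class 9 is Forbidden.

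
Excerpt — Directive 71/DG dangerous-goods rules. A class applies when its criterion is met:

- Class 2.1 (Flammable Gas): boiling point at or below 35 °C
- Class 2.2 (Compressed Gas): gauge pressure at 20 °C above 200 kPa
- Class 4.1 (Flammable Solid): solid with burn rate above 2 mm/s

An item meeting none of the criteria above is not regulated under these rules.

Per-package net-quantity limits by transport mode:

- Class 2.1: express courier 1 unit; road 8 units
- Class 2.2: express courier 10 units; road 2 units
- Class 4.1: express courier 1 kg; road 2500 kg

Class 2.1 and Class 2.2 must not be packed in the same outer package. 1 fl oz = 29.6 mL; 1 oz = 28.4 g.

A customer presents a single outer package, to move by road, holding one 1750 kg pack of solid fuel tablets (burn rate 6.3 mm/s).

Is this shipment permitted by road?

Yes

Solid fuel tablets: burn rate 6.3 mm/s > 2 mm/s → Class 4.1 (Flammable Solid).
Class 4.1 quantity: 1750 kg.
1750 kg is within the road limit of 2500 kg for Class 4.1.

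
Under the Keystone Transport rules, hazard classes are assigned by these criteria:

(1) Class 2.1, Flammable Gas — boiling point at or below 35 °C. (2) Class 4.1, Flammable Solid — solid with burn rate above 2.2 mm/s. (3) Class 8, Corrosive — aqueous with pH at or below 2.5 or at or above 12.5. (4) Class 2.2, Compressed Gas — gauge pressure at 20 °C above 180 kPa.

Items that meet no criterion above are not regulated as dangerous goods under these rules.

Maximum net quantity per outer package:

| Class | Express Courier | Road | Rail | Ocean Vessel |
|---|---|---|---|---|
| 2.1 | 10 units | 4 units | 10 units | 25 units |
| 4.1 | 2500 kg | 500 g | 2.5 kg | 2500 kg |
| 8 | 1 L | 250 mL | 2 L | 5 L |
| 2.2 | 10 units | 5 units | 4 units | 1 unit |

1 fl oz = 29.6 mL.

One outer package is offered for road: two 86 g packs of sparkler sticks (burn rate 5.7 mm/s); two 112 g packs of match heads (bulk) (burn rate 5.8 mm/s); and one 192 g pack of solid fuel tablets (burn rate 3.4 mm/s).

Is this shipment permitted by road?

No

Sparkler sticks: burn rate 5.7 mm/s > 2.2 mm/s → Class 4.1 (Flammable Solid).
The match heads (bulk) have burn rate 5.8 mm/s, which is > 2.2 mm/s, so they are Class 4.1 (Flammable Solid).
The solid fuel tablets have burn rate 3.4 mm/s, which is > 2.2 mm/s, so they are Class 4.1 (Flammable Solid).
Class 4.1 net quantity: (two 86 g packs = 172 g) + (two 112 g packs = 224 g) + 192 g = 588 g.
588 g > 500 g (road limit, Class 4.1) — over the limit.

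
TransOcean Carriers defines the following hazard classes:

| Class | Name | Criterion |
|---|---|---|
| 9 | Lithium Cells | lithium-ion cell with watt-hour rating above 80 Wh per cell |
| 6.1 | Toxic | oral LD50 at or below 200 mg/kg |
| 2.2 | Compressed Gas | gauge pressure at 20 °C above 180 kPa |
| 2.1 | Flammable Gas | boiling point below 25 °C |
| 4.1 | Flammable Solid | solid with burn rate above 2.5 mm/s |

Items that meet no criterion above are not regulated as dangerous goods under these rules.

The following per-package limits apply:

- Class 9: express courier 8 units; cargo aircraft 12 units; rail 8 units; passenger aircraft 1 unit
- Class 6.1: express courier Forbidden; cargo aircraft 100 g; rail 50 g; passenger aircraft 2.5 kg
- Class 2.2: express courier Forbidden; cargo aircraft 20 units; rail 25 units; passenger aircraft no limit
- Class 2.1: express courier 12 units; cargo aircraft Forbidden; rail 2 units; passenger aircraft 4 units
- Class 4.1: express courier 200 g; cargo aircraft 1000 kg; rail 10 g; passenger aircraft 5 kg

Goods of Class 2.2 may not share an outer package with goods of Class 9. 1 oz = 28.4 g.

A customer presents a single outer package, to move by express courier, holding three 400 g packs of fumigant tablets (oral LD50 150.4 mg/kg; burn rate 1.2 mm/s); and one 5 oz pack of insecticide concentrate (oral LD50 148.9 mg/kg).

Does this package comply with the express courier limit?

No

With oral LD50 150.4 mg/kg (≤ 200 mg/kg), the fumigant tablets fall in Class 6.1.
Insecticide concentrate: oral LD50 148.9 mg/kg ≤ 200 mg/kg → Class 6.1 (Toxic).
Total Class 6.1: (three 400 g packs = 1.2 kg) + (one 5 oz pack = 142 g) = 1.342 kg.
Class 6.1 is Forbidden by express courier.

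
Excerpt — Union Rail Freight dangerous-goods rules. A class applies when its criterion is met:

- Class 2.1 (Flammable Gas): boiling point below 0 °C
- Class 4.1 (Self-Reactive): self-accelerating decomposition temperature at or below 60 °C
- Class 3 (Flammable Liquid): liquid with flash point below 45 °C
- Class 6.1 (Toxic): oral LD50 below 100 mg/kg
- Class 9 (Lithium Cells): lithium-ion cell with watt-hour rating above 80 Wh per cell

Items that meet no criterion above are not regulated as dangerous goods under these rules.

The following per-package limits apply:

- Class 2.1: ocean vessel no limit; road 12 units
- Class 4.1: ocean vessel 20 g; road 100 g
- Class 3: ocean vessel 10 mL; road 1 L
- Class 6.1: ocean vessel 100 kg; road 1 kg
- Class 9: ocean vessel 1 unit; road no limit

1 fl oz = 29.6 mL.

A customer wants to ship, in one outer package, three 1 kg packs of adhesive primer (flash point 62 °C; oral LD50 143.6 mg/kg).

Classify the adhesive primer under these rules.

flash point 62 °C is not below 45 °C, so Class 3 does not apply.
oral LD50 143.6 mg/kg is not below 100 mg/kg, so Class 6.1 does not apply.
No criterion is met, so the item is not regulated.

Not regulated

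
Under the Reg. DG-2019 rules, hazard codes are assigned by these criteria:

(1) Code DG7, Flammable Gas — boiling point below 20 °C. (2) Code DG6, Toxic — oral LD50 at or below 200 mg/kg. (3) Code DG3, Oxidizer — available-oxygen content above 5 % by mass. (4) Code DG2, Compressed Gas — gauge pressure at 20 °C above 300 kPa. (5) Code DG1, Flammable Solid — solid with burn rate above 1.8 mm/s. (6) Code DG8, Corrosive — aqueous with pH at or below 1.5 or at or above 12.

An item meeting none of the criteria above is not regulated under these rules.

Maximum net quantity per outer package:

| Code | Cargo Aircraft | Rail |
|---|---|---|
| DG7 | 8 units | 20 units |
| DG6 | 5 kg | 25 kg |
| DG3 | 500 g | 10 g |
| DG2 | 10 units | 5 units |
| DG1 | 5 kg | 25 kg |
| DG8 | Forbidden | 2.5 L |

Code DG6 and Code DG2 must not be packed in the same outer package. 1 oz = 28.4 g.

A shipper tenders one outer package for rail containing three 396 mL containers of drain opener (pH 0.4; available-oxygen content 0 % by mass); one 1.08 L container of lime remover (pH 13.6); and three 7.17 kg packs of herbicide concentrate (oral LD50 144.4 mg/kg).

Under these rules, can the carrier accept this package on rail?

Yes

The drain opener has pH 0.4, which is ≤ 1.5, so it is Code DG8 (Corrosive).
With pH 13.6 (≥ 12), the lime remover falls in Code DG8.
The herbicide concentrate has oral LD50 144.4 mg/kg, which is ≤ 200 mg/kg, so it is Code DG6 (Toxic).
Code DG6 quantity: three 7.17 kg packs = 21.51 kg.
21.51 kg is within the rail limit of 25 kg for Code DG6.
Code DG8 net quantity: (three 396 mL containers = 1.188 L) + 1.08 L = 2.268 L.
That is within the Code DG8 rail limit of 2.5 L.
The segregation rule (Code DG6 with Code DG2) does not apply to Code DG6 with Code DG8.
Every hazard code is within its rail limit and no segregation rule is violated.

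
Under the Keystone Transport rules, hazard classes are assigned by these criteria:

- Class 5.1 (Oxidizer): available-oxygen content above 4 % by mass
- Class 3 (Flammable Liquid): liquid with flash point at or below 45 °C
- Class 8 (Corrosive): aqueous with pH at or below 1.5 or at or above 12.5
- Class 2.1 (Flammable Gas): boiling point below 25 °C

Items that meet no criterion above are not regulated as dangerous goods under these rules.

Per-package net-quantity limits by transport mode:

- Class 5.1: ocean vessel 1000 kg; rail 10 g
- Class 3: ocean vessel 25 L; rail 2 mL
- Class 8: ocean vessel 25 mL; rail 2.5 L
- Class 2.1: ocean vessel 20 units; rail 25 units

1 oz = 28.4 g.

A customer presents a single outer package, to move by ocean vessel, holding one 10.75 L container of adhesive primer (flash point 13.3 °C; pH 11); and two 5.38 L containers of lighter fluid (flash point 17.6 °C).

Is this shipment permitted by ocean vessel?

Yes

Flash point 13.3 °C meets the Class 3 criterion (Flammable Liquid), so the adhesive primer is Class 3.
Flash point 17.6 °C meets the Class 3 criterion (Flammable Liquid), so the lighter fluid is Class 3.
Class 3 net quantity: 10.75 L + (two 5.38 L containers = 10.76 L) = 21.51 L.
That is within the Class 3 ocean vessel limit of 25 L.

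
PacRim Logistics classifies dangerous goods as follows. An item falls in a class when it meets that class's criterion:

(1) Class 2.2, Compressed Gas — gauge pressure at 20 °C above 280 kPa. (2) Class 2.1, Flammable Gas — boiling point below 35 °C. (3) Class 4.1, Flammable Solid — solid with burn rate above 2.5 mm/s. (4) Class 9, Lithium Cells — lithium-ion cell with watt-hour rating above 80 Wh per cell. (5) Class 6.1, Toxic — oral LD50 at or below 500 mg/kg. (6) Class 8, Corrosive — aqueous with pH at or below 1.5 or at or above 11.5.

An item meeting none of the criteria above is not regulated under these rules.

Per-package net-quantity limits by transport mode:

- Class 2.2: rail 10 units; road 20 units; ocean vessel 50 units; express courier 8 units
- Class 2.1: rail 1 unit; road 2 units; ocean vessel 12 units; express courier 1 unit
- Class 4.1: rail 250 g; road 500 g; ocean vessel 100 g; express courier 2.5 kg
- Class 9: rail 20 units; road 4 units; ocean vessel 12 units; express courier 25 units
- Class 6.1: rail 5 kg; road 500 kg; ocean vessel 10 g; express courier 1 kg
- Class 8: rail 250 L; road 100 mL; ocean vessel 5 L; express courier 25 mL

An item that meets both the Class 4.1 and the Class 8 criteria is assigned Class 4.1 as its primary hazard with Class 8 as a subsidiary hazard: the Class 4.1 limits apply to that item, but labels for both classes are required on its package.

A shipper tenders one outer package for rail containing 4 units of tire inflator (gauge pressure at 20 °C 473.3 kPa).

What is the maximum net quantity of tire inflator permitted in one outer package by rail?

Tire inflator: gauge pressure at 20 °C 473.3 kPa > 280 kPa → Class 2.2 (Compressed Gas).
The rail limit for Class 2.2 is 10 units.

10 units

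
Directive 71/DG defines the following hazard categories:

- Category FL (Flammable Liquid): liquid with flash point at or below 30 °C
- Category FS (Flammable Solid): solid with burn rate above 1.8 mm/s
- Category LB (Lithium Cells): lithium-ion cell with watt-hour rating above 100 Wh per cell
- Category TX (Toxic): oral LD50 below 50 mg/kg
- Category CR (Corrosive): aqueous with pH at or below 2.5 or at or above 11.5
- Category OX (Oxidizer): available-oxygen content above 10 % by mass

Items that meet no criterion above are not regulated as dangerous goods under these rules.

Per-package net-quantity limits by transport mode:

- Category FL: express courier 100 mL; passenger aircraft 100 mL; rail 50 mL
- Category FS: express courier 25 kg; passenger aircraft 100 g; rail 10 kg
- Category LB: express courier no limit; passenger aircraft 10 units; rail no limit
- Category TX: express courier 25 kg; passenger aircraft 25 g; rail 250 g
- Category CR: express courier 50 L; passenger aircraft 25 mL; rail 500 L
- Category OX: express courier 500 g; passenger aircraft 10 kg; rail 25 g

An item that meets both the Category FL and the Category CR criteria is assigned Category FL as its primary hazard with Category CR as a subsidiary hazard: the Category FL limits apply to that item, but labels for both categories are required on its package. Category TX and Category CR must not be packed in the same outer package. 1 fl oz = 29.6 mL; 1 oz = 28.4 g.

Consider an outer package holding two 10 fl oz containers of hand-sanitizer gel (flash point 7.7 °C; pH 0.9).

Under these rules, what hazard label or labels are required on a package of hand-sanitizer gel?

Hand-sanitizer gel: flash point 7.7 °C ≤ 30 °C → Category FL (Flammable Liquid).
The hand-sanitizer gel has pH 0.9, which is ≤ 2.5, so it is Category CR (Corrosive).
By the precedence rule Category FL is primary and Category CR is subsidiary, and that rule requires both labels on the package.

Category CR and FL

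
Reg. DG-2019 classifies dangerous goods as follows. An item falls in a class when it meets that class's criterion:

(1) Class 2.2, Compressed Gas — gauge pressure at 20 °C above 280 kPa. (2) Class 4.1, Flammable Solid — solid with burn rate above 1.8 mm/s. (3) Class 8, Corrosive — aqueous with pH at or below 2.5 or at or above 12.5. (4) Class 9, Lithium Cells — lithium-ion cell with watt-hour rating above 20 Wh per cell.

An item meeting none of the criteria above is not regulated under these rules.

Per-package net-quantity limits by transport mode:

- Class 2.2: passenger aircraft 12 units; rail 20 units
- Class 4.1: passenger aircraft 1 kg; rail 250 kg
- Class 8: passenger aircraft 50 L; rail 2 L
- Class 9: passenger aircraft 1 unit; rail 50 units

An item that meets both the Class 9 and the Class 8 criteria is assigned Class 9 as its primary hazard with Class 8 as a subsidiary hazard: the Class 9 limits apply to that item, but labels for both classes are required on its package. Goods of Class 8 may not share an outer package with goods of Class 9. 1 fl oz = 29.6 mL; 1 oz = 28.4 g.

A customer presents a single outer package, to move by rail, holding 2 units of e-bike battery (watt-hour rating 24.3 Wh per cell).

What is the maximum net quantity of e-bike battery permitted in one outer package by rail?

50 units

Watt-hour rating 24.3 Wh per cell meets the Class 9 criterion (Lithium Cells), so the e-bike battery is Class 9.
The rail limit for Class 9 is 50 units.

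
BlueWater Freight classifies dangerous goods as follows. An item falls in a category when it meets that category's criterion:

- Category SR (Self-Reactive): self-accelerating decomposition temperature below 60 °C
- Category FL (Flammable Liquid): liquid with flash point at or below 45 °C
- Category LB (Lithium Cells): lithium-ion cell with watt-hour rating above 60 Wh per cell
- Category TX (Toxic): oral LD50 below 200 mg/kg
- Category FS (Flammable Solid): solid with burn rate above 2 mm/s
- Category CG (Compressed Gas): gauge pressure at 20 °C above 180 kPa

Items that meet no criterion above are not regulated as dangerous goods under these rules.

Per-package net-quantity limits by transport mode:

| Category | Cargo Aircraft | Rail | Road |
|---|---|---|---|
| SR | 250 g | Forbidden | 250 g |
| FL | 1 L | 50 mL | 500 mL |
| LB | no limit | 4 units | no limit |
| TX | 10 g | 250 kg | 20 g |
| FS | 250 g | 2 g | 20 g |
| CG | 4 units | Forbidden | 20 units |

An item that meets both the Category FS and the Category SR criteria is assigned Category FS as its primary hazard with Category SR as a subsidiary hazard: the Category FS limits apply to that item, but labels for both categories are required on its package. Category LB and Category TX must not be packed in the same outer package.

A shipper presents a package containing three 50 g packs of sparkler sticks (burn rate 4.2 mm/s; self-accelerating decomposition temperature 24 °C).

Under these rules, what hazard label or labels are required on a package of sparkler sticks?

Category FS and SR

With burn rate 4.2 mm/s (> 2 mm/s), the sparkler sticks fall in Category FS.
Self-accelerating decomposition temperature 24 °C meets the Category SR criterion (Self-Reactive), so the sparkler sticks are Category SR.
By the precedence rule Category FS is primary and Category SR is subsidiary, and that rule requires both labels on the package.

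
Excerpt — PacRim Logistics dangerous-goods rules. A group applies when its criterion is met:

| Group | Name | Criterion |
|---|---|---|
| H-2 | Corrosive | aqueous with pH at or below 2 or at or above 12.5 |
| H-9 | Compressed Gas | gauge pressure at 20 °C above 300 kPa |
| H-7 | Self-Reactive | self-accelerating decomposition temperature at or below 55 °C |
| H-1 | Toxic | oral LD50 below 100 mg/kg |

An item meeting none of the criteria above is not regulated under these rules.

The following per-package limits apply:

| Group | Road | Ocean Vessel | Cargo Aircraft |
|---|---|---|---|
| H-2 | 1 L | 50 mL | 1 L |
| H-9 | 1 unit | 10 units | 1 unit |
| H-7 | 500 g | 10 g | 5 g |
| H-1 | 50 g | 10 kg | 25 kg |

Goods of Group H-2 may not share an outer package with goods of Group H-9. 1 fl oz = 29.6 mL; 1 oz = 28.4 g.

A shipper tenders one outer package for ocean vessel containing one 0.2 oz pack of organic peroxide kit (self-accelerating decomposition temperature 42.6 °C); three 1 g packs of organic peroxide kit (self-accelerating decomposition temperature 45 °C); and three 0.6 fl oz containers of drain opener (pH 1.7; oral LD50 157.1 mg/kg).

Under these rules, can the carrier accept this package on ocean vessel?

No

With self-accelerating decomposition temperature 42.6 °C (≤ 55 °C), the organic peroxide kit falls in Group H-7.
Self-accelerating decomposition temperature 45 °C meets the Group H-7 criterion (Self-Reactive), so the organic peroxide kit is Group H-7.
The drain opener has pH 1.7, which is ≤ 2, so it is Group H-2 (Corrosive).
Group H-7 net quantity: (one 0.2 oz pack = 5.68 g) + (three 1 g packs = 3 g) = 8.68 g.
That is within the Group H-7 ocean vessel limit of 10 g.
Group H-2 quantity: three 0.6 fl oz containers = 53.28 mL.
53.28 mL > 50 mL (ocean vessel limit, Group H-2) — over the limit.
The segregation rule (Group H-2 with Group H-9) does not apply to Group H-7 with Group H-2.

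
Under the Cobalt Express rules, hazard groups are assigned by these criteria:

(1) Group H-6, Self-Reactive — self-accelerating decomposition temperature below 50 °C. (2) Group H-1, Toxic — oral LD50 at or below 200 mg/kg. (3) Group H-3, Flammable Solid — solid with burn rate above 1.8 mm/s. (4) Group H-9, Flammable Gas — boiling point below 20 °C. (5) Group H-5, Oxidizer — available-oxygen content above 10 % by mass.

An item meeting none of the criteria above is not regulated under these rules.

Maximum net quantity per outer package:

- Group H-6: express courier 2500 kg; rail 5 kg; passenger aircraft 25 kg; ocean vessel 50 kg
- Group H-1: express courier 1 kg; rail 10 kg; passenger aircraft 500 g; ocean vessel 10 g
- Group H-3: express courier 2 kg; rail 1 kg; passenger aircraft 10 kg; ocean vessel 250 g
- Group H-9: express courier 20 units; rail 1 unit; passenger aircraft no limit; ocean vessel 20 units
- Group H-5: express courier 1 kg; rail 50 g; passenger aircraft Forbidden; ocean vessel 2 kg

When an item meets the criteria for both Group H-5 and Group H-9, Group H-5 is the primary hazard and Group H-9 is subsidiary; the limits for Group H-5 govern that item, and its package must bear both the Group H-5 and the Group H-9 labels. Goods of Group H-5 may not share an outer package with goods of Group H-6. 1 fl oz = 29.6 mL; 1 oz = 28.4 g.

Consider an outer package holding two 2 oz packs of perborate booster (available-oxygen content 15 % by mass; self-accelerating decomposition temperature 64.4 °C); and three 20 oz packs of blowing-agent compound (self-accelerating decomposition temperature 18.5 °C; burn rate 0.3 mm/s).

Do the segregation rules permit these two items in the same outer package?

No

With available-oxygen content 15 % by mass (> 10 % by mass), the perborate booster falls in Group H-5.
Blowing-agent compound: self-accelerating decomposition temperature 18.5 °C < 50 °C → Group H-6 (Self-Reactive).
Group H-5 and Group H-6 may not share an outer package.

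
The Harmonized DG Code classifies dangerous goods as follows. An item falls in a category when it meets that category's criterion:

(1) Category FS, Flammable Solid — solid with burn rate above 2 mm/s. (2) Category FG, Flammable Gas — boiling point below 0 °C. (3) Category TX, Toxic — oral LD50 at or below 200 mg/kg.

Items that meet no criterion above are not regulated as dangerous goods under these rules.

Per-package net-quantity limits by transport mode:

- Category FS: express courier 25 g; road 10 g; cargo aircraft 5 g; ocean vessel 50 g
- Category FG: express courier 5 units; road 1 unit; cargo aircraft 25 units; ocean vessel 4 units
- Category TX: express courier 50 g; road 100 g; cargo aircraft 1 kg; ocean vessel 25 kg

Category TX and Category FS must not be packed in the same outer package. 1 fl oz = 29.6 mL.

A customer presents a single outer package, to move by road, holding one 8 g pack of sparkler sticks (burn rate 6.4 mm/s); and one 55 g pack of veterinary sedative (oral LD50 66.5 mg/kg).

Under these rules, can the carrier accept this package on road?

No

Burn rate 6.4 mm/s meets the Category FS criterion (Flammable Solid), so the sparkler sticks are Category FS.
The veterinary sedative has oral LD50 66.5 mg/kg, which is ≤ 200 mg/kg, so it is Category TX (Toxic).
Category TX quantity: 55 g.
55 g is within the road limit of 100 g for Category TX.
Category FS quantity: 8 g.
8 g ≤ 10 g (road limit, Category FS) — within limit.
Category TX and Category FS may not share an outer package.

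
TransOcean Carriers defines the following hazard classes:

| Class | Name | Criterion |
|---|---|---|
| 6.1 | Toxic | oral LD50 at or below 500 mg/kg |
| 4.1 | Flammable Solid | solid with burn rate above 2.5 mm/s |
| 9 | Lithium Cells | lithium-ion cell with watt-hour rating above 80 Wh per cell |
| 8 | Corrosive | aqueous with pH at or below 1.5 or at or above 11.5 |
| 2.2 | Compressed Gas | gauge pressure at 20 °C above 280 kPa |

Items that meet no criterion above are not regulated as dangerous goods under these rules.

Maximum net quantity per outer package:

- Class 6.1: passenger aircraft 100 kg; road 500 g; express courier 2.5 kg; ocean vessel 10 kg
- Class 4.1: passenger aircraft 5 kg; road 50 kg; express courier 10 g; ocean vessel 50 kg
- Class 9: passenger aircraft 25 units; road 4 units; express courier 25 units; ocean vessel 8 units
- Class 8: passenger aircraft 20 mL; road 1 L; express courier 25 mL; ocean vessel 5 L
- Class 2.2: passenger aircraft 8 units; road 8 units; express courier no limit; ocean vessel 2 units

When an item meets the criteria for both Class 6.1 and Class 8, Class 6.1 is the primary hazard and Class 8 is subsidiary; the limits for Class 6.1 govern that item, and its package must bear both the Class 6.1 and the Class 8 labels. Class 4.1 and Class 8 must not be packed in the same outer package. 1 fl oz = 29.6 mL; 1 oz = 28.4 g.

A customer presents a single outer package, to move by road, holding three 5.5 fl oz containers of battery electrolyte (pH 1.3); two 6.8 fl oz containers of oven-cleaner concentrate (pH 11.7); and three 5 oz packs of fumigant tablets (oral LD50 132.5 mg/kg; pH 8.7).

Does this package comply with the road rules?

With pH 1.3 (≤ 1.5), the battery electrolyte falls in Class 8.
The oven-cleaner concentrate has pH 11.7, which is ≥ 11.5, so it is Class 8 (Corrosive).
The fumigant tablets have oral LD50 132.5 mg/kg, which is ≤ 500 mg/kg, so they are Class 6.1 (Toxic).
Total Class 8: (three 5.5 fl oz containers = 488.4 mL) + (two 6.8 fl oz containers = 402.56 mL) = 890.96 mL.
That is within the Class 8 road limit of 1 L.
Class 6.1 quantity: three 5 oz packs = 426 g.
That is within the Class 6.1 road limit of 500 g.
The segregation rule (Class 4.1 with Class 8) does not apply to Class 8 with Class 6.1.
Every hazard class is within its road limit and no segregation rule is violated.

Yes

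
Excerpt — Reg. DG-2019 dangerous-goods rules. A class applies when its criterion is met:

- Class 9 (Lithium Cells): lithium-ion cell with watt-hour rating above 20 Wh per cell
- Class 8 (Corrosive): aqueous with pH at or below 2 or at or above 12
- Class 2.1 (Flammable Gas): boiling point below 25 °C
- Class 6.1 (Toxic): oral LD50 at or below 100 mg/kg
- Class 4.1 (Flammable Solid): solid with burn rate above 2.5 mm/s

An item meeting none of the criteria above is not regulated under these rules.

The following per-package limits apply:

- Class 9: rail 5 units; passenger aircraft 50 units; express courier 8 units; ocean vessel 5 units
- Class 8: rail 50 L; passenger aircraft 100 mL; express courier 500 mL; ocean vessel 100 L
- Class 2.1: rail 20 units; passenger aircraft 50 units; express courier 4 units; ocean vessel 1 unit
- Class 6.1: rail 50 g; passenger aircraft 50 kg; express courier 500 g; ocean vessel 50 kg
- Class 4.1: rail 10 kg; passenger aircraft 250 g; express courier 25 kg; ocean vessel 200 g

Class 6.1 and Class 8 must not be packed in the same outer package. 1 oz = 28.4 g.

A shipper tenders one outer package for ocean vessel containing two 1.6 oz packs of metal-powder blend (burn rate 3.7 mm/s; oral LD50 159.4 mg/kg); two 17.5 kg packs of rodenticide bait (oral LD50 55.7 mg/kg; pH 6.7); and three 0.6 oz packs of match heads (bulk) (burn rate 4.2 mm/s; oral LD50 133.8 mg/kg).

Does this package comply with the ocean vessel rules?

Yes

Metal-powder blend: burn rate 3.7 mm/s > 2.5 mm/s → Class 4.1 (Flammable Solid).
With oral LD50 55.7 mg/kg (≤ 100 mg/kg), the rodenticide bait falls in Class 6.1.
Match heads (bulk): burn rate 4.2 mm/s > 2.5 mm/s → Class 4.1 (Flammable Solid).
Class 4.1 net quantity: (two 1.6 oz packs = 90.88 g) + (three 0.6 oz packs = 51.12 g) = 142 g.
142 g ≤ 200 g (ocean vessel limit, Class 4.1) — within limit.
Class 6.1 quantity: two 17.5 kg packs = 35 kg.
That is within the Class 6.1 ocean vessel limit of 50 kg.
The segregation rule (Class 6.1 with Class 8) does not apply to Class 4.1 with Class 6.1.
Every hazard class is within its ocean vessel limit and no segregation rule is violated.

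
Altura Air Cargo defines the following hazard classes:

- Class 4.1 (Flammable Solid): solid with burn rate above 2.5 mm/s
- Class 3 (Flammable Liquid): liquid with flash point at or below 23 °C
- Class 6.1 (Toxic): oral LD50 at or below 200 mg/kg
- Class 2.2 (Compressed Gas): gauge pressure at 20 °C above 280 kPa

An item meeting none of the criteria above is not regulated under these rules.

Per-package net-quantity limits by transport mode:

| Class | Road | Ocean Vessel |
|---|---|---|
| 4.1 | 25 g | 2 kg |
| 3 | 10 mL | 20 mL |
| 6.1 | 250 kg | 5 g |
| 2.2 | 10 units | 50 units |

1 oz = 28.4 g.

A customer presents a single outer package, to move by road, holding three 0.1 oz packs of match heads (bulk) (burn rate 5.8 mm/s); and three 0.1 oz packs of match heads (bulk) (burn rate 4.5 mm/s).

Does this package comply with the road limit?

Yes

The match heads (bulk) have burn rate 5.8 mm/s, which is > 2.5 mm/s, so they are Class 4.1 (Flammable Solid).
Burn rate 4.5 mm/s meets the Class 4.1 criterion (Flammable Solid), so the match heads (bulk) are Class 4.1.
Class 4.1 net quantity: (three 0.1 oz packs = 8.52 g) + (three 0.1 oz packs = 8.52 g) = 17.04 g.
That is within the Class 4.1 road limit of 25 g.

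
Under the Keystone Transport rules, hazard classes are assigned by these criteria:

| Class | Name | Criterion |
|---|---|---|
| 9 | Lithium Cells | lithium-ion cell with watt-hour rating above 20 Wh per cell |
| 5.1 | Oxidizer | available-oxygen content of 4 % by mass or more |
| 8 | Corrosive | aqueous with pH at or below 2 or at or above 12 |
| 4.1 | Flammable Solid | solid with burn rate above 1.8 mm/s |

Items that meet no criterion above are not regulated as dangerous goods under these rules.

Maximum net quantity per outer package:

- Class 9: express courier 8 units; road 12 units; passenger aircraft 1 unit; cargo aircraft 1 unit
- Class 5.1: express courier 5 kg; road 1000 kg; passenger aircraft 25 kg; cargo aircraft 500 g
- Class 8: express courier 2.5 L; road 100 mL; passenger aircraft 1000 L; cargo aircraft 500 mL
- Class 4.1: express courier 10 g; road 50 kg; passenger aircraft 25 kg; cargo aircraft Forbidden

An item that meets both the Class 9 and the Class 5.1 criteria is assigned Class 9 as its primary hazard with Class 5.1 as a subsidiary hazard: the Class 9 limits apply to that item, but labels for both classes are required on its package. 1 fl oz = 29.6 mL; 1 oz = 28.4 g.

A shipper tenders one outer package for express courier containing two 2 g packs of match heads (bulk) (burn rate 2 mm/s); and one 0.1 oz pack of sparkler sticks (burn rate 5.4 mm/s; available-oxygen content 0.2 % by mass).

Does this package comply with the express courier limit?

Yes

Match heads (bulk): burn rate 2 mm/s > 1.8 mm/s → Class 4.1 (Flammable Solid).
The sparkler sticks have burn rate 5.4 mm/s, which is > 1.8 mm/s, so they are Class 4.1 (Flammable Solid).
Class 4.1 net quantity: (two 2 g packs = 4 g) + (one 0.1 oz pack = 2.84 g) = 6.84 g.
That is within the Class 4.1 express courier limit of 10 g.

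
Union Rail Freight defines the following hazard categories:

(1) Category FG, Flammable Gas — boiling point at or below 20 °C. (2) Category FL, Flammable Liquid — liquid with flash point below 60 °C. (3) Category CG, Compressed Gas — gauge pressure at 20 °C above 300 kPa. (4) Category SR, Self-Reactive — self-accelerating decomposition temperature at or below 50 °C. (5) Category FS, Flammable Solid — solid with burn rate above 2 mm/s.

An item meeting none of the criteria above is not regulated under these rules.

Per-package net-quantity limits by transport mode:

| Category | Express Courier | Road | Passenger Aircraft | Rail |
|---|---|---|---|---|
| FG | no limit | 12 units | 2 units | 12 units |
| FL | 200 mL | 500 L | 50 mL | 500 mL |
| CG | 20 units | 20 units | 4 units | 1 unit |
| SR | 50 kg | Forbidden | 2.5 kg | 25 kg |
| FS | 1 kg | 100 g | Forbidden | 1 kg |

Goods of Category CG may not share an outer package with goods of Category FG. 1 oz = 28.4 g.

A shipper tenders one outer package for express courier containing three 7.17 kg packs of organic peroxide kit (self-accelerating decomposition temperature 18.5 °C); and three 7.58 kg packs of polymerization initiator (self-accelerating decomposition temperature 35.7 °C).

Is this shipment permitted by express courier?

With self-accelerating decomposition temperature 18.5 °C (≤ 50 °C), the organic peroxide kit falls in Category SR.
Self-accelerating decomposition temperature 35.7 °C meets the Category SR criterion (Self-Reactive), so the polymerization initiator is Category SR.
Category SR net quantity: (three 7.17 kg packs = 21.51 kg) + (three 7.58 kg packs = 22.74 kg) = 44.25 kg.
44.25 kg is within the express courier limit of 50 kg for Category SR.

Yes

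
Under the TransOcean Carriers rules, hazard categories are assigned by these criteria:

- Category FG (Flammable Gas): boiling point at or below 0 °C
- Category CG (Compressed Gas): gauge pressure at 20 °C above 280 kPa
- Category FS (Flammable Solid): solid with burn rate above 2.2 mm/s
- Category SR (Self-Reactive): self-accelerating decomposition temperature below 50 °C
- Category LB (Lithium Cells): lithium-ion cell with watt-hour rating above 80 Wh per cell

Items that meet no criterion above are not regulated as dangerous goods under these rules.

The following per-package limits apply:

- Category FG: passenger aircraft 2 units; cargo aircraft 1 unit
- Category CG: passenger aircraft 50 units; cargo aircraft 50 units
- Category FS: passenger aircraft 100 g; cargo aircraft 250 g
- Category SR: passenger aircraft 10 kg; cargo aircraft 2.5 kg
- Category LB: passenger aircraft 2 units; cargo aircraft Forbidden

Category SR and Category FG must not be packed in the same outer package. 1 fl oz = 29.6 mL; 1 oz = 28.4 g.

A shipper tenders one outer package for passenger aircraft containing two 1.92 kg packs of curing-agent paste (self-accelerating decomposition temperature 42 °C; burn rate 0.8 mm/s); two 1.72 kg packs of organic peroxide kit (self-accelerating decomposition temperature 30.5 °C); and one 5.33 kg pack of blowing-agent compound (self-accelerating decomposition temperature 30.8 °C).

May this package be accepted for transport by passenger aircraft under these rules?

No

Self-accelerating decomposition temperature 42 °C meets the Category SR criterion (Self-Reactive), so the curing-agent paste is Category SR.
Self-accelerating decomposition temperature 30.5 °C meets the Category SR criterion (Self-Reactive), so the organic peroxide kit is Category SR.
With self-accelerating decomposition temperature 30.8 °C (< 50 °C), the blowing-agent compound falls in Category SR.
Total Category SR: (two 1.92 kg packs = 3.84 kg) + (two 1.72 kg packs = 3.44 kg) + 5.33 kg = 12.61 kg.
12.61 kg > 10 kg (passenger aircraft limit, Category SR) — over the limit.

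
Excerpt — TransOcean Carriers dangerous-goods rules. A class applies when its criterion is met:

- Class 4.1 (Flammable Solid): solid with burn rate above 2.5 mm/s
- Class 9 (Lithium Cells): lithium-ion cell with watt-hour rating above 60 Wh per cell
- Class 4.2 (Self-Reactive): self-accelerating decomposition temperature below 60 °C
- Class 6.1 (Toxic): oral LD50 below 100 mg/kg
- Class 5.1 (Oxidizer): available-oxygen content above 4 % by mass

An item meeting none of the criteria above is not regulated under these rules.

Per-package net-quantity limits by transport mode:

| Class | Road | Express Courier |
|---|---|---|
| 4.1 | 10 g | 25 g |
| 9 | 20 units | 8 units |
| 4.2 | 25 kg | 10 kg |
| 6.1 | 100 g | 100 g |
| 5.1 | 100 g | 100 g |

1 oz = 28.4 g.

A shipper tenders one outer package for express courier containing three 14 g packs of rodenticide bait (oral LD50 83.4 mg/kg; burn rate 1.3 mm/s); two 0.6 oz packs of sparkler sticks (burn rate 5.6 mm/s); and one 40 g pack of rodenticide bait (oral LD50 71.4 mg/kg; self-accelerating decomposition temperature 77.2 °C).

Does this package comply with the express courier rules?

No

The rodenticide bait has oral LD50 83.4 mg/kg, which is < 100 mg/kg, so it is Class 6.1 (Toxic).
Sparkler sticks: burn rate 5.6 mm/s > 2.5 mm/s → Class 4.1 (Flammable Solid).
Rodenticide bait: oral LD50 71.4 mg/kg < 100 mg/kg → Class 6.1 (Toxic).
Total Class 6.1: (three 14 g packs = 42 g) + 40 g = 82 g.
That is within the Class 6.1 express courier limit of 100 g.
Class 4.1 quantity: two 0.6 oz packs = 34.08 g.
That exceeds the Class 4.1 express courier limit of 25 g.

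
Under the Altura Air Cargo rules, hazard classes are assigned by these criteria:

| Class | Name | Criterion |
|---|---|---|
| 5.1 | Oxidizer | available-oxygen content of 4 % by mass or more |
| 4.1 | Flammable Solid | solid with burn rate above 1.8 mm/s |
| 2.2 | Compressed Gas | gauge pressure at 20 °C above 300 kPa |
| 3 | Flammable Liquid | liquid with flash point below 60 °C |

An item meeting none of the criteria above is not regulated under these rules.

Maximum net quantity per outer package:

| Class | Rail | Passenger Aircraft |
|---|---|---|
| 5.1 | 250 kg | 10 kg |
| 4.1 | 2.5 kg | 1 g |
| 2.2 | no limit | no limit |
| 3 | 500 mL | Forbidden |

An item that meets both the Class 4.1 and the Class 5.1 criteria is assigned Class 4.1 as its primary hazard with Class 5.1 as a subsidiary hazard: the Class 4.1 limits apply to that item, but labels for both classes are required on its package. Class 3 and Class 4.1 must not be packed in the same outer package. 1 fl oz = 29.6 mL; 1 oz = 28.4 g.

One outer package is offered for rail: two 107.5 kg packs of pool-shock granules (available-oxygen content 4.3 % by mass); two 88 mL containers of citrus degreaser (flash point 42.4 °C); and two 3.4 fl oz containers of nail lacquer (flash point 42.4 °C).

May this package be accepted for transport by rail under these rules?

With available-oxygen content 4.3 % by mass (≥ 4 % by mass), the pool-shock granules fall in Class 5.1.
Citrus degreaser: flash point 42.4 °C < 60 °C → Class 3 (Flammable Liquid).
The nail lacquer has flash point 42.4 °C, which is < 60 °C, so it is Class 3 (Flammable Liquid).
Class 3 net quantity: (two 88 mL containers = 176 mL) + (two 3.4 fl oz containers = 201.28 mL) = 377.28 mL.
That is within the Class 3 rail limit of 500 mL.
Class 5.1 quantity: two 107.5 kg packs = 215 kg.
215 kg is within the rail limit of 250 kg for Class 5.1.
The segregation rule (Class 3 with Class 4.1) does not apply to Class 3 with Class 5.1.
Every hazard class is within its rail limit and no segregation rule is violated.

Yes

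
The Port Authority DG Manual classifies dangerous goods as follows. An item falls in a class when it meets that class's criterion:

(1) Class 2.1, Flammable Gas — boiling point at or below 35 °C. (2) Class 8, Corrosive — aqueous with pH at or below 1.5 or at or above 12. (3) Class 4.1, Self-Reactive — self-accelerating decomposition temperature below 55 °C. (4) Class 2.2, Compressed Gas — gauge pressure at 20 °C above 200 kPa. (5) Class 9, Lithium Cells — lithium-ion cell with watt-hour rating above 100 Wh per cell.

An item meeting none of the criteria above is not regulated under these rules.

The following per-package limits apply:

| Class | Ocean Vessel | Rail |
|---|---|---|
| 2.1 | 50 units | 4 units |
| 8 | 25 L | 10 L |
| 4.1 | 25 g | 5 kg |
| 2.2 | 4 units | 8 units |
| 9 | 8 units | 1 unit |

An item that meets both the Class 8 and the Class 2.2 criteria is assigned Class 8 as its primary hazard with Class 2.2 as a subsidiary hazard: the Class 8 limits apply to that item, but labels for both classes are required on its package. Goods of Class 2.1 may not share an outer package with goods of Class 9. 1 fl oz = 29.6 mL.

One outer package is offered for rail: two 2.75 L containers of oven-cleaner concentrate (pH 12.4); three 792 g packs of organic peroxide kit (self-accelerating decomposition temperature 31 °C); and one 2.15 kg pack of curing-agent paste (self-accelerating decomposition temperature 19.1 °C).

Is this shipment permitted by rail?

Yes

With pH 12.4 (≥ 12), the oven-cleaner concentrate falls in Class 8.
Self-accelerating decomposition temperature 31 °C meets the Class 4.1 criterion (Self-Reactive), so the organic peroxide kit is Class 4.1.
Self-accelerating decomposition temperature 19.1 °C meets the Class 4.1 criterion (Self-Reactive), so the curing-agent paste is Class 4.1.
Total Class 4.1: (three 792 g packs = 2.376 kg) + 2.15 kg = 4.526 kg.
That is within the Class 4.1 rail limit of 5 kg.
Class 8 quantity: two 2.75 L containers = 5.5 L.
5.5 L ≤ 10 L (rail limit, Class 8) — within limit.
The segregation rule (Class 2.1 with Class 9) does not apply to Class 4.1 with Class 8.
Every hazard class is within its rail limit and no segregation rule is violated.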